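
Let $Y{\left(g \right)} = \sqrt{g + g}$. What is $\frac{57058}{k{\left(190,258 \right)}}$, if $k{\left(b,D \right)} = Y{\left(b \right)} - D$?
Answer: $- \frac{3680241}{16546} - \frac{28529 \sqrt{95}}{16546} \approx -239.23$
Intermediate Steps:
$Y{\left(g \right)} = \sqrt{2} \sqrt{g}$ ($Y{\left(g \right)} = \sqrt{2 g} = \sqrt{2} \sqrt{g}$)
$k{\left(b,D \right)} = - D + \sqrt{2} \sqrt{b}$ ($k{\left(b,D \right)} = \sqrt{2} \sqrt{b} - D = - D + \sqrt{2} \sqrt{b}$)
$\frac{57058}{k{\left(190,258 \right)}} = \frac{57058}{\left(-1\right) 258 + \sqrt{2} \sqrt{190}} = \frac{57058}{-258 + 2 \sqrt{95}}$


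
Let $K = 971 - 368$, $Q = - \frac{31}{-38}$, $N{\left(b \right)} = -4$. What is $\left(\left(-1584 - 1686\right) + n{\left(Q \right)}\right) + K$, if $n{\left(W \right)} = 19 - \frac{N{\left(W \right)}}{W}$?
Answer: $- \frac{81936}{31} \approx -2643.1$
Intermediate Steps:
$Q = \frac{31}{38}$ ($Q = \left(-31\right) \left(- \frac{1}{38}\right) = \frac{31}{38} \approx 0.81579$)
$K = 603$ ($K = 971 - 368 = 603$)
$n{\left(W \right)} = 19 + \frac{4}{W}$ ($n{\left(W \right)} = 19 - - \frac{4}{W} = 19 + \frac{4}{W}$)
$\left(\left(-1584 - 1686\right) + n{\left(Q \right)}\right) + K = \left(\left(-1584 - 1686\right) + \left(19 + \frac{4}{\frac{31}{38}}\right)\right) + 603 = \left(-3270 + \left(19 + 4 \cdot \frac{38}{31}\right)\right) + 603 = \left(-3270 + \left(19 + \frac{152}{31}\right)\right) + 603 = \left(-3270 + \frac{741}{31}\right) + 603 = - \frac{100629}{31} + 603 = - \frac{81936}{31}$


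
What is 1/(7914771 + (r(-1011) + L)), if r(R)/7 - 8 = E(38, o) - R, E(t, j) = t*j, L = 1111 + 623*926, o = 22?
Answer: 1/8505765 ≈ 1.1757e-7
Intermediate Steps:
L = 578009 (L = 1111 + 576898 = 578009)
E(t, j) = j*t
r(R) = 5908 - 7*R (r(R) = 56 + 7*(22*38 - R) = 56 + 7*(836 - R) = 56 + (5852 - 7*R) = 5908 - 7*R)
1/(7914771 + (r(-1011) + L)) = 1/(7914771 + ((5908 - 7*(-1011)) + 578009)) = 1/(7914771 + ((5908 + 7077) + 578009)) = 1/(7914771 + (12985 + 578009)) = 1/(7914771 + 590994) = 1/8505765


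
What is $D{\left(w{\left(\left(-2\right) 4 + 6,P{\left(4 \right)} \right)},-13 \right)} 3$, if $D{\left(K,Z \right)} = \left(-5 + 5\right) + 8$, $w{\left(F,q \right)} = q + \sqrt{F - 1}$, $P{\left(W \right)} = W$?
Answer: $24$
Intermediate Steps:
$w{\left(F,q \right)} = q + \sqrt{-1 + F}$
$D{\left(K,Z \right)} = 8$ ($D{\left(K,Z \right)} = 0 + 8 = 8$)
$D{\left(w{\left(\left(-2\right) 4 + 6,P{\left(4 \right)} \right)},-13 \right)} 3 = 8 \cdot 3 = 24$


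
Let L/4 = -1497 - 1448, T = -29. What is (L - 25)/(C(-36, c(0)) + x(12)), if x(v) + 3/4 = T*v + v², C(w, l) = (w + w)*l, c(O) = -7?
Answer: -15740/399 ≈ -39.449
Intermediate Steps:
C(w, l) = 2*l*w (C(w, l) = (2*w)*l = 2*l*w)
x(v) = -¾ + v² - 29*v (x(v) = -¾ + (-29*v + v²) = -¾ + (v² - 29*v) = -¾ + v² - 29*v)
L = -11780 (L = 4*(-1497 - 1448) = 4*(-2945) = -11780)
(L - 25)/(C(-36, c(0)) + x(12)) = (-11780 - 25)/(2*(-7)*(-36) + (-¾ + 12² - 29*12)) = -11805/(504 + (-¾ + 144 - 348)) = -11805/(504 - 819/4) = -11805/1197/4 = -11805*4/1197 = -15740/399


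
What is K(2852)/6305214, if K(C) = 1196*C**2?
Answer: 156905632/101697 ≈ 1542.9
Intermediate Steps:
K(2852)/6305214 = (1196*2852**2)/6305214 = (1196*8133904)*(1/6305214) = 9728149184*(1/6305214) = 156905632/101697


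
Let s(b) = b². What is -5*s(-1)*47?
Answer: -235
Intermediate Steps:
-5*s(-1)*47 = -5*(-1)²*47 = -5*1*47 = -5*47 = -235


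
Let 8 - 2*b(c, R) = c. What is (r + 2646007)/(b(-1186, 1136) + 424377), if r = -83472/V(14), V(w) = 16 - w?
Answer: 2604271/424974 ≈ 6.1281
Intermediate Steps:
b(c, R) = 4 - c/2
r = -41736 (r = -83472/(16 - 1*14) = -83472/(16 - 14) = -83472/2 = -592*141/2 = -41736)
(r + 2646007)/(b(-1186, 1136) + 424377) = (-41736 + 2646007)/((4 - ½*(-1186)) + 424377) = 2604271/((4 + 593) + 424377) = 2604271/(597 + 424377) = 2604271/424974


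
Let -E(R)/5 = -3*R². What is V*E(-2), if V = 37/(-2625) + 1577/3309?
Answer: 5356256/193025 ≈ 27.749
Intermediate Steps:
E(R) = 15*R² (E(R) = -(-15)*R² = 15*R²)
V = 1339064/2895375 (V = 37*(-1/2625) + 1577*(1/3309) = -37/2625 + 1577/3309 = 1339064/2895375 ≈ 0.46248)
V*E(-2) = 1339064*(15*(-2)²)/2895375 = 1339064*(15*4)/2895375 = (1339064/2895375)*60 = 5356256/193025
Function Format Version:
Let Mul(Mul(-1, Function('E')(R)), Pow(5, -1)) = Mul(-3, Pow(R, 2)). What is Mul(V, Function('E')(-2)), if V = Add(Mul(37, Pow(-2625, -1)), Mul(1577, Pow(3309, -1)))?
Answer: Rational(5356256, 193025) ≈ 27.749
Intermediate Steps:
Function('E')(R) = Mul(15, Pow(R, 2)) (Function('E')(R) = Mul(-5, Mul(-3, Pow(R, 2))) = Mul(15, Pow(R, 2)))
V = Rational(1339064, 2895375) (V = Add(Mul(37, Rational(-1, 2625)), Mul(1577, Rational(1, 3309))) = Add(Rational(-37, 2625), Rational(1577, 3309)) = Rational(1339064, 2895375) ≈ 0.46248)
Mul(V, Function('E')(-2)) = Mul(Rational(1339064, 2895375), Mul(15, Pow(-2, 2))) = Mul(Rational(1339064, 2895375), Mul(15, 4)) = Mul(Rational(1339064, 2895375), 60) = Rational(5356256, 193025)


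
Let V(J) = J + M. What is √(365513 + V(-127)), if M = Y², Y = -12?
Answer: √365530 ≈ 604.59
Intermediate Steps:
M = 144 (M = (-12)² = 144)
V(J) = 144 + J (V(J) = J + 144 = 144 + J)
√(365513 + V(-127)) = √(365513 + (144 - 127)) = √(365513 + 17) = √365530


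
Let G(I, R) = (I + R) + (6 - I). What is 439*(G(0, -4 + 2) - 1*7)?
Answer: -1317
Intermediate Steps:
G(I, R) = 6 + R
439*(G(0, -4 + 2) - 1*7) = 439*((6 + (-4 + 2)) - 1*7) = 439*((6 - 2) - 7) = 439*(4 - 7) = 439*(-3) = -1317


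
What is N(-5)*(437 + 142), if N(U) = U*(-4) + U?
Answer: 8685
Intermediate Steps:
N(U) = -3*U (N(U) = -4*U + U = -3*U)
N(-5)*(437 + 142) = (-3*(-5))*(437 + 142) = 15*579 = 8685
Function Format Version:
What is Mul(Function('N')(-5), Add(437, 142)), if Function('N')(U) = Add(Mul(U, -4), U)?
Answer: 8685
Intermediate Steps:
Function('N')(U) = Mul(-3, U) (Function('N')(U) = Add(Mul(-4, U), U) = Mul(-3, U))
Mul(Function('N')(-5), Add(437, 142)) = Mul(Mul(-3, -5), Add(437, 142)) = Mul(15, 579) = 8685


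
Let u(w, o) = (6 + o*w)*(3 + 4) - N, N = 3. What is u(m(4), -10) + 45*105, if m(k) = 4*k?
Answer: 3644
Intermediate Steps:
u(w, o) = 39 + 7*o*w (u(w, o) = (6 + o*w)*(3 + 4) - 1*3 = (6 + o*w)*7 - 3 = (42 + 7*o*w) - 3 = 39 + 7*o*w)
u(m(4), -10) + 45*105 = (39 + 7*(-10)*(4*4)) + 45*105 = (39 + 7*(-10)*16) + 4725 = (39 - 1120) + 4725 = -1081 + 4725 = 3644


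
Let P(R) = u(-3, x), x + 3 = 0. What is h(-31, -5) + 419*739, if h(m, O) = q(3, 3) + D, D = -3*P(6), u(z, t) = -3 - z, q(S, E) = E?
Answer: 309644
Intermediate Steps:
x = -3 (x = -3 + 0 = -3)
P(R) = 0 (P(R) = -3 - 1*(-3) = -3 + 3 = 0)
D = 0 (D = -3*0 = 0)
h(m, O) = 3 (h(m, O) = 3 + 0 = 3)
h(-31, -5) + 419*739 = 3 + 419*739 = 3 + 309641 = 309644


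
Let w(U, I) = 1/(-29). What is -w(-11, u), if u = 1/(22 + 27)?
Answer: 1/29 ≈ 0.034483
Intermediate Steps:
u = 1/49 ≈ 0.020408
w(U, I) = -1/29
-w(-11, u) = -1*(-1/29) = 1/29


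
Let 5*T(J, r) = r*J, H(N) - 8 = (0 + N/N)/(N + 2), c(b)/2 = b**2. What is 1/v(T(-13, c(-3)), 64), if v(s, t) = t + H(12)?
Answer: 14/1009 ≈ 0.013875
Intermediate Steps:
c(b) = 2*b**2
H(N) = 8 + 1/(2 + N) (H(N) = 8 + (0 + N/N)/(N + 2) = 8 + (0 + 1)/(2 + N) = 8 + 1/(2 + N))
T(J, r) = J*r/5 (T(J, r) = (r*J)/5 = (J*r)/5 = J*r/5)
v(s, t) = 113/14 + t (v(s, t) = t + (17 + 8*12)/(2 + 12) = t + (17 + 96)/14 = t + (1/14)*113 = t + 113/14 = 113/14 + t)
1/v(T(-13, c(-3)), 64) = 1/(113/14 + 64) = 1/(1009/14) = 14/1009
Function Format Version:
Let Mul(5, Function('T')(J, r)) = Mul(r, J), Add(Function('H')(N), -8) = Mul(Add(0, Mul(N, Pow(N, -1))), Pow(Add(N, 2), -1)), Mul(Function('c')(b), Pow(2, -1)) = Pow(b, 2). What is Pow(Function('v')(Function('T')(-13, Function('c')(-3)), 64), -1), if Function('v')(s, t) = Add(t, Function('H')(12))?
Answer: Rational(14, 1009) ≈ 0.013875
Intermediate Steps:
Function('c')(b) = Mul(2, Pow(b, 2))
Function('H')(N) = Add(8, Pow(Add(2, N), -1)) (Function('H')(N) = Add(8, Mul(Add(0, Mul(N, Pow(N, -1))), Pow(Add(N, 2), -1))) = Add(8, Mul(Add(0, 1), Pow(Add(2, N), -1))) = Add(8, Mul(1, Pow(Add(2, N), -1))) = Add(8, Pow(Add(2, N), -1)))
Function('T')(J, r) = Mul(Rational(1, 5), J, r) (Function('T')(J, r) = Mul(Rational(1, 5), Mul(r, J)) = Mul(Rational(1, 5), Mul(J, r)) = Mul(Rational(1, 5), J, r))
Function('v')(s, t) = Add(Rational(113, 14), t) (Function('v')(s, t) = Add(t, Mul(Pow(Add(2, 12), -1), Add(17, Mul(8, 12)))) = Add(t, Mul(Pow(14, -1), Add(17, 96))) = Add(t, Mul(Rational(1, 14), 113)) = Add(t, Rational(113, 14)) = Add(Rational(113, 14), t))
Pow(Function('v')(Function('T')(-13, Function('c')(-3)), 64), -1) = Pow(Add(Rational(113, 14), 64), -1) = Pow(Rational(1009, 14), -1) = Rational(14, 1009)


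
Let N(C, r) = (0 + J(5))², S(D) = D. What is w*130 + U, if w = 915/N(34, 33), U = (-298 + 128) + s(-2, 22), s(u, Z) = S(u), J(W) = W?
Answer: 4586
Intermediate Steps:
s(u, Z) = u
U = -172 (U = (-298 + 128) - 2 = -170 - 2 = -172)
N(C, r) = 25 (N(C, r) = (0 + 5)² = 5² = 25)
w = 183/5 (w = 915/25 = 915*(1/25) = 183/5 ≈ 36.600)
w*130 + U = (183/5)*130 - 172 = 4758 - 172 = 4586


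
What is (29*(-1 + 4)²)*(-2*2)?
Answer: -1044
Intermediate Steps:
(29*(-1 + 4)²)*(-2*2) = (29*3²)*(-4) = (29*9)*(-4) = 261*(-4) = -1044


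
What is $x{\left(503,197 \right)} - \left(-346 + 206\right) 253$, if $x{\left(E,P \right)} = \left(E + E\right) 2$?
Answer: $37432$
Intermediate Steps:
$x{\left(E,P \right)} = 4 E$ ($x{\left(E,P \right)} = 2 E 2 = 4 E$)
$x{\left(503,197 \right)} - \left(-346 + 206\right) 253 = 4 \cdot 503 - \left(-346 + 206\right) 253 = 2012 - \left(-140\right) 253 = 2012 - -35420 = 2012 + 35420 = 37432$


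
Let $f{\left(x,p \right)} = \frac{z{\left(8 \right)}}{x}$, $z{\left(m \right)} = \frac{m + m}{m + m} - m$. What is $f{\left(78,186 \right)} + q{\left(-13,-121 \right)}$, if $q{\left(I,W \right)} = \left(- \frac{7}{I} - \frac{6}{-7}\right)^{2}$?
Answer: $\frac{92315}{49686} \approx 1.858$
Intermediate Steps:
$q{\left(I,W \right)} = \left(\frac{6}{7} - \frac{7}{I}\right)^{2}$ ($q{\left(I,W \right)} = \left(- \frac{7}{I} - - \frac{6}{7}\right)^{2} = \left(- \frac{7}{I} + \frac{6}{7}\right)^{2} = \left(\frac{6}{7} - \frac{7}{I}\right)^{2}$)
$z{\left(m \right)} = 1 - m$ ($z{\left(m \right)} = \frac{2 m}{2 m} - m = 2 m \frac{1}{2 m} - m = 1 - m$)
$f{\left(x,p \right)} = - \frac{7}{x}$ ($f{\left(x,p \right)} = \frac{1 - 8}{x} = - \frac{7}{x}$)
$f{\left(78,186 \right)} + q{\left(-13,-121 \right)} = - \frac{7}{78} + \frac{\left(-49 + 6 \left(-13\right)\right)^{2}}{49 \cdot 169} = \left(-7\right) \frac{1}{78} + \frac{1}{49} \cdot \frac{1}{169} \left(-49 - 78\right)^{2} = - \frac{7}{78} + \frac{1}{49} \cdot \frac{1}{169} \left(-127\right)^{2} = - \frac{7}{78} + \frac{1}{49} \cdot \frac{1}{169} \cdot 16129 = - \frac{7}{78} + \frac{16129}{8281} = \frac{92315}{49686}$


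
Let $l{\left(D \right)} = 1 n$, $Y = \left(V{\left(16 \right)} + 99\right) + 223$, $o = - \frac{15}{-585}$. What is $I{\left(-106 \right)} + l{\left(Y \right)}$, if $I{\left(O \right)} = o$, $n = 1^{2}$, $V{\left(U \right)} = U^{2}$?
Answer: $\frac{40}{39} \approx 1.0256$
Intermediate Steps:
$n = 1$
$o = \frac{1}{39}$ ($o = \left(-15\right) \left(- \frac{1}{585}\right) = \frac{1}{39} \approx 0.025641$)
$I{\left(O \right)} = \frac{1}{39}$
$Y = 578$ ($Y = \left(16^{2} + 99\right) + 223 = \left(256 + 99\right) + 223 = 355 + 223 = 578$)
$l{\left(D \right)} = 1$ ($l{\left(D \right)} = 1 \cdot 1 = 1$)
$I{\left(-106 \right)} + l{\left(Y \right)} = \frac{1}{39} + 1 = \frac{40}{39}$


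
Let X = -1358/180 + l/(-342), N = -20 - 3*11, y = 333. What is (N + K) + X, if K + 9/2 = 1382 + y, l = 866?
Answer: 1408547/855 ≈ 1647.4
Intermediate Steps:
N = -53 (N = -20 - 33 = -53)
K = 3421/2 (K = -9/2 + (1382 + 333) = -9/2 + 1715 = 3421/2 ≈ 1710.5)
X = -17231/1710 (X = -1358/180 + 866/(-342) = -1358*1/180 + 866*(-1/342) = -679/90 - 433/171 = -17231/1710 ≈ -10.077)
(N + K) + X = (-53 + 3421/2) - 17231/1710 = 3315/2 - 17231/1710 = 1408547/855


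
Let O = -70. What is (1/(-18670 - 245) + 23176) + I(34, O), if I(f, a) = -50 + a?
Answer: 436104239/18915 ≈ 23056.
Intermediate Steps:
(1/(-18670 - 245) + 23176) + I(34, O) = (1/(-18670 - 245) + 23176) + (-50 - 70) = (1/(-18915) + 23176) - 120 = (-1/18915 + 23176) - 120 = 438374039/18915 - 120 = 436104239/18915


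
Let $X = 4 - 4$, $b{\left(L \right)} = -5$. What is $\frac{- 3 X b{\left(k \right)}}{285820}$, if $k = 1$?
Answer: $0$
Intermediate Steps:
$X = 0$ ($X = 4 - 4 = 0$)
$\frac{- 3 X b{\left(k \right)}}{285820} = \frac{\left(-3\right) 0 \left(-5\right)}{285820} = 0 \left(-5\right) \frac{1}{285820} = 0 \cdot \frac{1}{285820} = 0$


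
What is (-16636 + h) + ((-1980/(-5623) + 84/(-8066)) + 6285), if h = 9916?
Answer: -9856988991/22677559 ≈ -434.66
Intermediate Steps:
(-16636 + h) + ((-1980/(-5623) + 84/(-8066)) + 6285) = (-16636 + 9916) + ((-1980/(-5623) + 84/(-8066)) + 6285) = -6720 + ((-1980*(-1/5623) + 84*(-1/8066)) + 6285) = -6720 + ((1980/5623 - 42/4033) + 6285) = -6720 + (7749174/22677559 + 6285) = -6720 + 142536207489/22677559 = -9856988991/22677559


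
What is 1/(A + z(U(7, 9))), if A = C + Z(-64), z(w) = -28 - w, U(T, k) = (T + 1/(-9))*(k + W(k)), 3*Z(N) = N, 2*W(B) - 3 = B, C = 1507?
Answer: 3/4063 ≈ 0.00073837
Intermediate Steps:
W(B) = 3/2 + B/2
Z(N) = N/3
U(T, k) = (-1/9 + T)*(3/2 + 3*k/2) (U(T, k) = (T + 1/(-9))*(k + (3/2 + k/2)) = (T - 1/9)*(3/2 + 3*k/2) = (-1/9 + T)*(3/2 + 3*k/2))
A = 4457/3 (A = 1507 + (1/3)*(-64) = 1507 - 64/3 = 4457/3 ≈ 1485.7)
1/(A + z(U(7, 9))) = 1/(4457/3 + (-28 - (-1/6 - 1/6*9 + (3/2)*7 + (3/2)*7*9))) = 1/(4457/3 + (-28 - (-1/6 - 3/2 + 21/2 + 189/2))) = 1/(4457/3 + (-28 - 1*310/3)) = 1/(4457/3 + (-28 - 310/3)) = 1/(4457/3 - 394/3) = 1/(4063/3) = 3/4063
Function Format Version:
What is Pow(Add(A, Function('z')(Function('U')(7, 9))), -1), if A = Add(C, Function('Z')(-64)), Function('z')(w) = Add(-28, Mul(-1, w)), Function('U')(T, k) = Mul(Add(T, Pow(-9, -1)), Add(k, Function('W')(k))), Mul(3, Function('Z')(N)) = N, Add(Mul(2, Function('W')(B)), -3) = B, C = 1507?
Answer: Rational(3, 4063) ≈ 0.00073837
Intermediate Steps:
Function('W')(B) = Add(Rational(3, 2), Mul(Rational(1, 2), B))
Function('Z')(N) = Mul(Rational(1, 3), N)
Function('U')(T, k) = Mul(Add(Rational(-1, 9), T), Add(Rational(3, 2), Mul(Rational(3, 2), k))) (Function('U')(T, k) = Mul(Add(T, Pow(-9, -1)), Add(k, Add(Rational(3, 2), Mul(Rational(1, 2), k)))) = Mul(Add(T, Rational(-1, 9)), Add(Rational(3, 2), Mul(Rational(3, 2), k))) = Mul(Add(Rational(-1, 9), T), Add(Rational(3, 2), Mul(Rational(3, 2), k))))
A = Rational(4457, 3) (A = Add(1507, Mul(Rational(1, 3), -64)) = Add(1507, Rational(-64, 3)) = Rational(4457, 3) ≈ 1485.7)
Pow(Add(A, Function('z')(Function('U')(7, 9))), -1) = Pow(Add(Rational(4457, 3), Add(-28, Mul(-1, Add(Rational(-1, 6), Mul(Rational(-1, 6), 9), Mul(Rational(3, 2), 7), Mul(Rational(3, 2), 7, 9))))), -1) = Pow(Add(Rational(4457, 3), Add(-28, Mul(-1, Add(Rational(-1, 6), Rational(-3, 2), Rational(21, 2), Rational(189, 2))))), -1) = Pow(Add(Rational(4457, 3), Add(-28, Mul(-1, Rational(310, 3)))), -1) = Pow(Add(Rational(4457, 3), Add(-28, Rational(-310, 3))), -1) = Pow(Add(Rational(4457, 3), Rational(-394, 3)), -1) = Pow(Rational(4063, 3), -1) = Rational(3, 4063)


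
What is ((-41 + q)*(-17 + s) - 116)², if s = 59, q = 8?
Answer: 2256004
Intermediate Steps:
((-41 + q)*(-17 + s) - 116)² = ((-41 + 8)*(-17 + 59) - 116)² = (-33*42 - 116)² = (-1386 - 116)² = (-1502)² = 2256004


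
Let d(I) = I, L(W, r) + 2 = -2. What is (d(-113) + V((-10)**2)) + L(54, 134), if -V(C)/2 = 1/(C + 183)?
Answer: -33113/283 ≈ -117.01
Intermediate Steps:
L(W, r) = -4 (L(W, r) = -2 - 2 = -4)
V(C) = -2/(183 + C) (V(C) = -2/(C + 183) = -2/(183 + C))
(d(-113) + V((-10)**2)) + L(54, 134) = (-113 - 2/(183 + (-10)**2)) - 4 = (-113 - 2/(183 + 100)) - 4 = (-113 - 2/283) - 4 = -31981/283 - 4 = -33113/283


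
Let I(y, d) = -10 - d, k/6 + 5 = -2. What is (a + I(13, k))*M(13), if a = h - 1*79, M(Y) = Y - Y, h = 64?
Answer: 0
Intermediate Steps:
k = -42 (k = -30 + 6*(-2) = -30 - 12 = -42)
M(Y) = 0
a = -15 (a = 64 - 1*79 = 64 - 79 = -15)
(a + I(13, k))*M(13) = (-15 + (-10 - 1*(-42)))*0 = (-15 + (-10 + 42))*0 = (-15 + 32)*0 = 17*0 = 0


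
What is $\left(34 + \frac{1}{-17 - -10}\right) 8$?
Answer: $\frac{1896}{7} \approx 270.86$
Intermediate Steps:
$\left(34 + \frac{1}{-17 - -10}\right) 8 = \left(34 + \frac{1}{-17 + \left(-7 + 17\right)}\right) 8 = \left(34 + \frac{1}{-17 + 10}\right) 8 = \left(34 + \frac{1}{-7}\right) 8 = \left(34 - \frac{1}{7}\right) 8 = \frac{237}{7} \cdot 8 = \frac{1896}{7}$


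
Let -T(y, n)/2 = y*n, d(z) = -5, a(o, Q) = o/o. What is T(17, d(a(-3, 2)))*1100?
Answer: 187000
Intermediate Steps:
a(o, Q) = 1
T(y, n) = -2*n*y (T(y, n) = -2*y*n = -2*n*y)
T(17, d(a(-3, 2)))*1100 = -2*(-5)*17*1100 = 170*1100 = 187000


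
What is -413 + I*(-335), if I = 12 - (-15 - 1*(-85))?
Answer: 19017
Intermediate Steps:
I = -58 (I = 12 - (-15 + 85) = 12 - 1*70 = 12 - 70 = -58)
-413 + I*(-335) = -413 - 58*(-335) = -413 + 19430 = 19017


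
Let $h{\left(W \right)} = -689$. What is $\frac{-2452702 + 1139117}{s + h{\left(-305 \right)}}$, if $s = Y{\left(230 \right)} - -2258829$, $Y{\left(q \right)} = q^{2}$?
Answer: $- \frac{262717}{462208} \approx -0.5684$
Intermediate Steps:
$s = 2311729$ ($s = 230^{2} - -2258829 = 52900 + 2258829 = 2311729$)
$\frac{-2452702 + 1139117}{s + h{\left(-305 \right)}} = \frac{-2452702 + 1139117}{2311729 - 689} = - \frac{1313585}{2311040} = \left(-1313585\right) \frac{1}{2311040} = - \frac{262717}{462208}$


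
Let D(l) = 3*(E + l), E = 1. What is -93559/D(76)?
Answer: -93559/231 ≈ -405.02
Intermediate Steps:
D(l) = 3 + 3*l (D(l) = 3*(1 + l) = 3 + 3*l)
-93559/D(76) = -93559/(3 + 3*76) = -93559/(3 + 228) = -93559/231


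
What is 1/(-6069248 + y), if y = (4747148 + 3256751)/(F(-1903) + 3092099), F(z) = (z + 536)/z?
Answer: -5884265764/35713052988205675 ≈ -1.6477e-7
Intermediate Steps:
F(z) = (536 + z)/z
y = 15231419797/5884265764 (y = (4747148 + 3256751)/((536 - 1903)/(-1903) + 3092099) = 8003899/(-1/1903*(-1367) + 3092099) = 8003899/(1367/1903 + 3092099) = 8003899/(5884265764/1903) = 8003899*(1903/5884265764) = 15231419797/5884265764 ≈ 2.5885)
1/(-6069248 + y) = 1/(-6069248 + 15231419797/5884265764) = 1/(-35713052988205675/5884265764) = -5884265764/35713052988205675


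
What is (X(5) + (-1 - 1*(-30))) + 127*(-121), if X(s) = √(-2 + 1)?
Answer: -15338 + I ≈ -15338.0 + 1.0*I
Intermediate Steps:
X(s) = I (X(s) = √(-1) = I)
(X(5) + (-1 - 1*(-30))) + 127*(-121) = (I + (-1 - 1*(-30))) + 127*(-121) = (I + (-1 + 30)) - 15367 = (I + 29) - 15367 = (29 + I) - 15367 = -15338 + I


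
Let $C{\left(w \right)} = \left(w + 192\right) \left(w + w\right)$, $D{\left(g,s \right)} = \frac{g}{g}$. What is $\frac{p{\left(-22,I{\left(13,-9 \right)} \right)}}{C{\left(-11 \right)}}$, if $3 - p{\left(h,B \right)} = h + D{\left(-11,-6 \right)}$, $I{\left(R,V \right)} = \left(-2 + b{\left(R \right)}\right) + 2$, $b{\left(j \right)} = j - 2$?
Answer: $- \frac{12}{1991} \approx -0.0060271$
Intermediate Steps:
$b{\left(j \right)} = -2 + j$ ($b{\left(j \right)} = j - 2 = -2 + j$)
$D{\left(g,s \right)} = 1$
$I{\left(R,V \right)} = -2 + R$ ($I{\left(R,V \right)} = \left(-2 + \left(-2 + R\right)\right) + 2 = \left(-4 + R\right) + 2 = -2 + R$)
$p{\left(h,B \right)} = 2 - h$ ($p{\left(h,B \right)} = 3 - \left(h + 1\right) = 3 - \left(1 + h\right) = 2 - h$)
$C{\left(w \right)} = 2 w \left(192 + w\right)$ ($C{\left(w \right)} = \left(192 + w\right) 2 w = 2 w \left(192 + w\right)$)
$\frac{p{\left(-22,I{\left(13,-9 \right)} \right)}}{C{\left(-11 \right)}} = \frac{2 - -22}{2 \left(-11\right) \left(192 - 11\right)} = \frac{2 + 22}{2 \left(-11\right) 181} = \frac{24}{-3982} = 24 \left(- \frac{1}{3982}\right) = - \frac{12}{1991}$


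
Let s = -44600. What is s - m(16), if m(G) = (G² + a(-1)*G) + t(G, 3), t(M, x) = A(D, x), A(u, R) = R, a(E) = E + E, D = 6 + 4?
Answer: -44827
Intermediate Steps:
D = 10
a(E) = 2*E
t(M, x) = x
m(G) = 3 + G² - 2*G (m(G) = (G² + (2*(-1))*G) + 3 = (G² - 2*G) + 3 = 3 + G² - 2*G)
s - m(16) = -44600 - (3 + 16² - 2*16) = -44600 - (3 + 256 - 32) = -44600 - 1*227 = -44600 - 227 = -44827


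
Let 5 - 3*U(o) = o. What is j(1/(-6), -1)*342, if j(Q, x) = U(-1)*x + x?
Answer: -1026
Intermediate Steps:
U(o) = 5/3 - o/3
j(Q, x) = 3*x (j(Q, x) = (5/3 - 1/3*(-1))*x + x = (5/3 + 1/3)*x + x = 2*x + x = 3*x)
j(1/(-6), -1)*342 = (3*(-1))*342 = -3*342 = -1026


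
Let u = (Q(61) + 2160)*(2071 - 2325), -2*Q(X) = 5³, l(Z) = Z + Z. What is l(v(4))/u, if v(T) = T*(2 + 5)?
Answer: -56/532765 ≈ -0.00010511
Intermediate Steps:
v(T) = 7*T (v(T) = T*7 = 7*T)
l(Z) = 2*Z
Q(X) = -125/2 (Q(X) = -½*5³ = -½*125 = -125/2)
u = -532765 (u = (-125/2 + 2160)*(2071 - 2325) = (4195/2)*(-254) = -532765)
l(v(4))/u = (2*(7*4))/(-532765) = (2*28)*(-1/532765) = 56*(-1/532765) = -56/532765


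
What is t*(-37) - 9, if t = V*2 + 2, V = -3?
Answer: 139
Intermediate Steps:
t = -4 (t = -3*2 + 2 = -6 + 2 = -4)
t*(-37) - 9 = -4*(-37) - 9 = 148 - 9 = 139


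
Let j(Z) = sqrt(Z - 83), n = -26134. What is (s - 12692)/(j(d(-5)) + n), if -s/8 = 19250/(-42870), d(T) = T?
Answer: 355391065334/731990292657 + 27197602*I*sqrt(22)/731990292657 ≈ 0.48551 + 0.00017428*I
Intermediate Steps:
s = 15400/4287 (s = -154000/(-42870) = -154000*(-1)/42870 = -8*(-1925/4287) = 15400/4287 ≈ 3.5923)
j(Z) = sqrt(-83 + Z)
(s - 12692)/(j(d(-5)) + n) = (15400/4287 - 12692)/(sqrt(-83 - 5) - 26134) = -54395204/(4287*(sqrt(-88) - 26134)) = -54395204/(4287*(2*I*sqrt(22) - 26134)) = -54395204/(4287*(-26134 + 2*I*sqrt(22)))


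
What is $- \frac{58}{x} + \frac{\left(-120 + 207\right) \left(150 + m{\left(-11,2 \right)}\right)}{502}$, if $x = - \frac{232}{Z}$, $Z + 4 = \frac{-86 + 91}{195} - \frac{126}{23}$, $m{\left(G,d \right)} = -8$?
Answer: $\frac{20034847}{900588} \approx 22.246$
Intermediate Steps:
$Z = - \frac{8479}{897}$ ($Z = -4 - \left(\frac{126}{23} - \frac{-86 + 91}{195}\right) = -4 + \left(5 \cdot \frac{1}{195} - \frac{126}{23}\right) = -4 + \left(\frac{1}{39} - \frac{126}{23}\right) = -4 - \frac{4891}{897} = - \frac{8479}{897} \approx -9.4526$)
$x = \frac{208104}{8479}$ ($x = - \frac{232}{- \frac{8479}{897}} = \left(-232\right) \left(- \frac{897}{8479}\right) = \frac{208104}{8479} \approx 24.543$)
$- \frac{58}{x} + \frac{\left(-120 + 207\right) \left(150 + m{\left(-11,2 \right)}\right)}{502} = - \frac{58}{\frac{208104}{8479}} + \frac{\left(-120 + 207\right) \left(150 - 8\right)}{502} = \left(-58\right) \frac{8479}{208104} + 87 \cdot 142 \cdot \frac{1}{502} = - \frac{8479}{3588} + 12354 \cdot \frac{1}{502} = - \frac{8479}{3588} + \frac{6177}{251} = \frac{20034847}{900588}$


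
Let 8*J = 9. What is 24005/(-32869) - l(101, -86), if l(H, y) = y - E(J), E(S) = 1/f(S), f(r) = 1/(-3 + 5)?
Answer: 2868467/32869 ≈ 87.270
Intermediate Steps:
J = 9/8 (J = (1/8)*9 = 9/8 ≈ 1.1250)
f(r) = 1/2
E(S) = 2 (E(S) = 1/(1/2) = 2)
l(H, y) = -2 + y (l(H, y) = y - 1*2 = y - 2 = -2 + y)
24005/(-32869) - l(101, -86) = 24005/(-32869) - (-2 - 86) = 24005*(-1/32869) - 1*(-88) = -24005/32869 + 88 = 2868467/32869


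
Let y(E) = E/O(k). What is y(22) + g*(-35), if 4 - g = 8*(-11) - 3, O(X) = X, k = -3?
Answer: -9997/3 ≈ -3332.3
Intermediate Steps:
y(E) = -E/3 (y(E) = E/(-3) = E*(-⅓) = -E/3)
g = 95 (g = 4 - (8*(-11) - 3) = 4 - (-88 - 3) = 4 - 1*(-91) = 4 + 91 = 95)
y(22) + g*(-35) = -⅓*22 + 95*(-35) = -22/3 - 3325 = -9997/3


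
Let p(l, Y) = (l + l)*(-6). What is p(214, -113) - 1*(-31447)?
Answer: 28879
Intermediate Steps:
p(l, Y) = -12*l (p(l, Y) = (2*l)*(-6) = -12*l)
p(214, -113) - 1*(-31447) = -12*214 - 1*(-31447) = -2568 + 31447 = 28879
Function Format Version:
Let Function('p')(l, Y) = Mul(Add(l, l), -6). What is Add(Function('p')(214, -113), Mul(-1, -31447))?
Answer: 28879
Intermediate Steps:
Function('p')(l, Y) = Mul(-12, l) (Function('p')(l, Y) = Mul(Mul(2, l), -6) = Mul(-12, l))
Add(Function('p')(214, -113), Mul(-1, -31447)) = Add(Mul(-12, 214), Mul(-1, -31447)) = Add(-2568, 31447) = 28879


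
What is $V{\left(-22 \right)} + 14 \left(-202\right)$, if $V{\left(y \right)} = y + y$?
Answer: $-2872$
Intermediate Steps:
$V{\left(y \right)} = 2 y$
$V{\left(-22 \right)} + 14 \left(-202\right) = 2 \left(-22\right) + 14 \left(-202\right) = -44 - 2828 = -2872$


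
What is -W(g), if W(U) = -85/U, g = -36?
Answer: -85/36 ≈ -2.3611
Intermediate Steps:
-W(g) = -(-85)/(-36) = -(-85)*(-1)/36 = -1*85/36 = -85/36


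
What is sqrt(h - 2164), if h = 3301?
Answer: sqrt(1137) ≈ 33.719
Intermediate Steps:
sqrt(h - 2164) = sqrt(3301 - 2164) = sqrt(1137)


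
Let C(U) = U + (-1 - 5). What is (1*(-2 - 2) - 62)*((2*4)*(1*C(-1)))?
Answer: 3696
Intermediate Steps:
C(U) = -6 + U (C(U) = U - 6 = -6 + U)
(1*(-2 - 2) - 62)*((2*4)*(1*C(-1))) = (1*(-2 - 2) - 62)*((2*4)*(1*(-6 - 1))) = (1*(-4) - 62)*(8*(1*(-7))) = (-4 - 62)*(8*(-7)) = -66*(-56) = 3696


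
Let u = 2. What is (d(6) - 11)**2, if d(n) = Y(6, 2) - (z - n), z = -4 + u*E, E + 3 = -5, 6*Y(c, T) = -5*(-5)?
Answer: 13225/36 ≈ 367.36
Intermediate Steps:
Y(c, T) = 25/6 (Y(c, T) = (-5*(-5))/6 = (1/6)*25 = 25/6)
E = -8 (E = -3 - 5 = -8)
z = -20 (z = -4 + 2*(-8) = -4 - 16 = -20)
d(n) = 145/6 + n (d(n) = 25/6 - (-20 - n) = 25/6 + (20 + n) = 145/6 + n)
(d(6) - 11)**2 = ((145/6 + 6) - 11)**2 = (181/6 - 11)**2 = (115/6)**2 = 13225/36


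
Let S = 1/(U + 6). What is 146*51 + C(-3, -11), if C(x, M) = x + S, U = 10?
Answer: 119089/16 ≈ 7443.1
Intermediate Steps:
S = 1/16 (S = 1/(10 + 6) = 1/16 ≈ 0.062500)
C(x, M) = 1/16 + x (C(x, M) = x + 1/16 = 1/16 + x)
146*51 + C(-3, -11) = 146*51 + (1/16 - 3) = 7446 - 47/16 = 119089/16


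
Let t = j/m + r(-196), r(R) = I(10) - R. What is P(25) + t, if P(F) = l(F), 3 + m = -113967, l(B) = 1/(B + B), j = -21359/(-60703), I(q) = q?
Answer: 3563281131298/17295802275 ≈ 206.02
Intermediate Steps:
r(R) = 10 - R
j = 21359/60703 (j = -21359*(-1/60703) = 21359/60703 ≈ 0.35186)
l(B) = 1/(2*B)
m = -113970 (m = -3 - 113967 = -113970)
P(F) = 1/(2*F)
t = 1425174086101/6918320910 (t = (21359/60703)/(-113970) + (10 - 1*(-196)) = (21359/60703)*(-1/113970) + (10 + 196) = -21359/6918320910 + 206 = 1425174086101/6918320910 ≈ 206.00)
P(25) + t = (½)/25 + 1425174086101/6918320910 = (½)*(1/25) + 1425174086101/6918320910 = 1/50 + 1425174086101/6918320910 = 3563281131298/17295802275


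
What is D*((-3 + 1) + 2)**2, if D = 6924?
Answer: 0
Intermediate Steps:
D*((-3 + 1) + 2)**2 = 6924*((-3 + 1) + 2)**2 = 6924*(-2 + 2)**2 = 6924*0**2 = 6924*0 = 0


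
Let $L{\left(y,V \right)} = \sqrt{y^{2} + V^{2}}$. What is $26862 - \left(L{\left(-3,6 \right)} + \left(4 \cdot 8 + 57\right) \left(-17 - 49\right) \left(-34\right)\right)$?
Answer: $-172854 - 3 \sqrt{5} \approx -1.7286 \cdot 10^{5}$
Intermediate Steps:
$L{\left(y,V \right)} = \sqrt{V^{2} + y^{2}}$
$26862 - \left(L{\left(-3,6 \right)} + \left(4 \cdot 8 + 57\right) \left(-17 - 49\right) \left(-34\right)\right) = 26862 - \left(\sqrt{6^{2} + \left(-3\right)^{2}} + \left(4 \cdot 8 + 57\right) \left(-17 - 49\right) \left(-34\right)\right) = 26862 - \left(\sqrt{36 + 9} + \left(32 + 57\right) \left(-66\right) \left(-34\right)\right) = 26862 - \left(\sqrt{45} + 89 \left(-66\right) \left(-34\right)\right) = 26862 - \left(3 \sqrt{5} - -199716\right) = 26862 - \left(3 \sqrt{5} + 199716\right) = 26862 - \left(199716 + 3 \sqrt{5}\right) = -172854 - 3 \sqrt{5}$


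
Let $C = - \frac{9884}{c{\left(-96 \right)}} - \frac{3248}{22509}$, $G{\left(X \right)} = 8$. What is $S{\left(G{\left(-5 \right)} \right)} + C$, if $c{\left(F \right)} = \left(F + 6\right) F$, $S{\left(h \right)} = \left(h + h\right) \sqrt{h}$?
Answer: $- \frac{6959491}{5402160} + 32 \sqrt{2} \approx 43.967$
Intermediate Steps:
$S{\left(h \right)} = 2 h^{\frac{3}{2}}$ ($S{\left(h \right)} = 2 h \sqrt{h} = 2 h^{\frac{3}{2}}$)
$c{\left(F \right)} = F \left(6 + F\right)$ ($c{\left(F \right)} = \left(6 + F\right) F = F \left(6 + F\right)$)
$C = - \frac{6959491}{5402160}$ ($C = - \frac{9884}{\left(-96\right) \left(6 - 96\right)} - \frac{3248}{22509} = - \frac{9884}{\left(-96\right) \left(-90\right)} - \frac{3248}{22509} = - \frac{9884}{8640} - \frac{3248}{22509} = \left(-9884\right) \frac{1}{8640} - \frac{3248}{22509} = - \frac{2471}{2160} - \frac{3248}{22509} = - \frac{6959491}{5402160} \approx -1.2883$)
$S{\left(G{\left(-5 \right)} \right)} + C = 2 \cdot 8^{\frac{3}{2}} - \frac{6959491}{5402160} = 2 \cdot 16 \sqrt{2} - \frac{6959491}{5402160} = 32 \sqrt{2} - \frac{6959491}{5402160} = - \frac{6959491}{5402160} + 32 \sqrt{2}$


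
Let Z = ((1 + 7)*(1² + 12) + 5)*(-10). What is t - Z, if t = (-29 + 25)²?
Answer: 1106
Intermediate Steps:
t = 16 (t = (-4)² = 16)
Z = -1090 (Z = (8*(1 + 12) + 5)*(-10) = (8*13 + 5)*(-10) = (104 + 5)*(-10) = 109*(-10) = -1090)
t - Z = 16 - 1*(-1090) = 16 + 1090 = 1106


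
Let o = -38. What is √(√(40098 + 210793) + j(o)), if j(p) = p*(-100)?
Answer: √(3800 + √250891) ≈ 65.581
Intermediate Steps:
j(p) = -100*p
√(√(40098 + 210793) + j(o)) = √(√(40098 + 210793) - 100*(-38)) = √(√250891 + 3800) = √(3800 + √250891)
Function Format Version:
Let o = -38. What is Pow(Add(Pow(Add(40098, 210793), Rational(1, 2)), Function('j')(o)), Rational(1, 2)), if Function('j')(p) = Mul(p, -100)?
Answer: Pow(Add(3800, Pow(250891, Rational(1, 2))), Rational(1, 2)) ≈ 65.581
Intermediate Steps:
Function('j')(p) = Mul(-100, p)
Pow(Add(Pow(Add(40098, 210793), Rational(1, 2)), Function('j')(o)), Rational(1, 2)) = Pow(Add(Pow(Add(40098, 210793), Rational(1, 2)), Mul(-100, -38)), Rational(1, 2)) = Pow(Add(Pow(250891, Rational(1, 2)), 3800), Rational(1, 2)) = Pow(Add(3800, Pow(250891, Rational(1, 2))), Rational(1, 2))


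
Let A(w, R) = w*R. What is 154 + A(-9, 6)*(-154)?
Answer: 8470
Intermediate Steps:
A(w, R) = R*w
154 + A(-9, 6)*(-154) = 154 + (6*(-9))*(-154) = 154 - 54*(-154) = 154 + 8316 = 8470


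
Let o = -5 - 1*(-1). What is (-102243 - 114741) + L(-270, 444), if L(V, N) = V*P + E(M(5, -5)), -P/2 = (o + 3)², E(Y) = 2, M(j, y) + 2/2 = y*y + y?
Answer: -216442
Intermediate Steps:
M(j, y) = -1 + y + y² (M(j, y) = -1 + (y*y + y) = -1 + (y² + y) = -1 + (y + y²) = -1 + y + y²)
o = -4 (o = -5 + 1 = -4)
P = -2 (P = -2*(-4 + 3)² = -2*(-1)² = -2*1 = -2)
L(V, N) = 2 - 2*V (L(V, N) = V*(-2) + 2 = -2*V + 2 = 2 - 2*V)
(-102243 - 114741) + L(-270, 444) = (-102243 - 114741) + (2 - 2*(-270)) = -216984 + (2 + 540) = -216984 + 542 = -216442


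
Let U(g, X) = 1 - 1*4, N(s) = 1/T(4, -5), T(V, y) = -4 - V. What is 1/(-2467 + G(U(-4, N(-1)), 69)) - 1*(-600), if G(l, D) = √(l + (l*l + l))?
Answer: 3651649133/6086086 - √3/6086086 ≈ 600.00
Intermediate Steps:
N(s) = -⅛ (N(s) = 1/(-4 - 1*4) = 1/(-4 - 4) = 1/(-8) = -⅛)
U(g, X) = -3 (U(g, X) = 1 - 4 = -3)
G(l, D) = √(l² + 2*l) (G(l, D) = √(l + (l² + l)) = √(l + (l + l²)) = √(l² + 2*l))
1/(-2467 + G(U(-4, N(-1)), 69)) - 1*(-600) = 1/(-2467 + √(-3*(2 - 3))) - 1*(-600) = 1/(-2467 + √(-3*(-1))) + 600 = 1/(-2467 + √3) + 600 = 600 + 1/(-2467 + √3)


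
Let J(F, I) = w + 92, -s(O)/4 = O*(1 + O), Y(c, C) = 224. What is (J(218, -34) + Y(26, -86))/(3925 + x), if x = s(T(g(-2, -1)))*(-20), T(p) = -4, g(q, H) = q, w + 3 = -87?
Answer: 226/4885 ≈ 0.046264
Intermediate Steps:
w = -90 (w = -3 - 87 = -90)
s(O) = -4*O*(1 + O)
J(F, I) = 2 (J(F, I) = -90 + 92 = 2)
x = 960 (x = -4*(-4)*(1 - 4)*(-20) = -4*(-4)*(-3)*(-20) = -48*(-20) = 960)
(J(218, -34) + Y(26, -86))/(3925 + x) = (2 + 224)/(3925 + 960) = 226/4885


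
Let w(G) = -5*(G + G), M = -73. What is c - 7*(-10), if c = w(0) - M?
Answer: 143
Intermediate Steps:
w(G) = -10*G
c = 73 (c = -10*0 - 1*(-73) = 0 + 73 = 73)
c - 7*(-10) = 73 - 7*(-10) = 73 + 70 = 143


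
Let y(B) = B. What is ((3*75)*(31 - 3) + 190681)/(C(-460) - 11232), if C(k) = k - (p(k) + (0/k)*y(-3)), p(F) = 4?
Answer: -196981/11696 ≈ -16.842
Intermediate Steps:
C(k) = -4 + k (C(k) = k - (4 + (0/k)*(-3)) = k - (4 + 0*(-3)) = k - (4 + 0) = k - 4 = -4 + k)
((3*75)*(31 - 3) + 190681)/(C(-460) - 11232) = ((3*75)*(31 - 3) + 190681)/((-4 - 460) - 11232) = (225*28 + 190681)/(-464 - 11232) = (6300 + 190681)/(-11696) = 196981*(-1/11696) = -196981/11696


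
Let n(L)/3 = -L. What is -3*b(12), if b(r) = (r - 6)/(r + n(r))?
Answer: 3/4 ≈ 0.75000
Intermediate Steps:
n(L) = -3*L (n(L) = 3*(-L) = -3*L)
b(r) = -(-6 + r)/(2*r) (b(r) = (r - 6)/(r - 3*r) = (-6 + r)/((-2*r)) = (-6 + r)*(-1/(2*r)) = -(-6 + r)/(2*r))
-3*b(12) = -3*(6 - 1*12)/(2*12) = -3*(6 - 12)/(2*12) = -3*(-6)/(2*12) = -3*(-1/4) = 3/4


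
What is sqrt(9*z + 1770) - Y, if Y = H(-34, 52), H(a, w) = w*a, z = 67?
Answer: 1768 + sqrt(2373) ≈ 1816.7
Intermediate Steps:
H(a, w) = a*w
Y = -1768 (Y = -34*52 = -1768)
sqrt(9*z + 1770) - Y = sqrt(9*67 + 1770) - 1*(-1768) = sqrt(603 + 1770) + 1768 = sqrt(2373) + 1768 = 1768 + sqrt(2373)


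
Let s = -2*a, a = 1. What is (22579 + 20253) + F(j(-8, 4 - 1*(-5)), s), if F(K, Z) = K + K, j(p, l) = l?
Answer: 42850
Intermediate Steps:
s = -2 (s = -2*1 = -2)
F(K, Z) = 2*K
(22579 + 20253) + F(j(-8, 4 - 1*(-5)), s) = (22579 + 20253) + 2*(4 - 1*(-5)) = 42832 + 2*(4 + 5) = 42832 + 2*9 = 42832 + 18 = 42850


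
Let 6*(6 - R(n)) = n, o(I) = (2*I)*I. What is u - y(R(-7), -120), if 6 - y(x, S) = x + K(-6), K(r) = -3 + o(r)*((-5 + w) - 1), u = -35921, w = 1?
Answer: -217697/6 ≈ -36283.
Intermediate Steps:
o(I) = 2*I**2
R(n) = 6 - n/6
K(r) = -3 - 10*r**2 (K(r) = -3 + (2*r**2)*((-5 + 1) - 1) = -3 + (2*r**2)*(-4 - 1) = -3 + (2*r**2)*(-5) = -3 - 10*r**2)
y(x, S) = 369 - x (y(x, S) = 6 - (x + (-3 - 10*(-6)**2)) = 6 - (x + (-3 - 10*36)) = 6 - (x + (-3 - 360)) = 6 - (x - 363) = 6 - (-363 + x) = 6 + (363 - x) = 369 - x)
u - y(R(-7), -120) = -35921 - (369 - (6 - 1/6*(-7))) = -35921 - (369 - (6 + 7/6)) = -35921 - (369 - 1*43/6) = -35921 - (369 - 43/6) = -35921 - 1*2171/6 = -35921 - 2171/6 = -217697/6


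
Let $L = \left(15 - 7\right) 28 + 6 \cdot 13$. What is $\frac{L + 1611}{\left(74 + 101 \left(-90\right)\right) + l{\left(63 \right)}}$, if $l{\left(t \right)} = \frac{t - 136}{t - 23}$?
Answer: $- \frac{76520}{360713} \approx -0.21214$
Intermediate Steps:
$l{\left(t \right)} = \frac{-136 + t}{-23 + t}$
$L = 302$ ($L = 8 \cdot 28 + 78 = 224 + 78 = 302$)
$\frac{L + 1611}{\left(74 + 101 \left(-90\right)\right) + l{\left(63 \right)}} = \frac{302 + 1611}{\left(74 + 101 \left(-90\right)\right) + \frac{-136 + 63}{-23 + 63}} = \frac{1913}{\left(74 - 9090\right) + \frac{1}{40} \left(-73\right)} = \frac{1913}{-9016 + \frac{1}{40} \left(-73\right)} = \frac{1913}{-9016 - \frac{73}{40}} = \frac{1913}{- \frac{360713}{40}} = 1913 \left(- \frac{40}{360713}\right) = - \frac{76520}{360713}$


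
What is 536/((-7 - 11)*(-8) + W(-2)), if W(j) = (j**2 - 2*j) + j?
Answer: 268/75 ≈ 3.5733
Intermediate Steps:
W(j) = j**2 - j
536/((-7 - 11)*(-8) + W(-2)) = 536/((-7 - 11)*(-8) - 2*(-1 - 2)) = 536/(-18*(-8) - 2*(-3)) = 536/(144 + 6) = 536/150 = 536*(1/150) = 268/75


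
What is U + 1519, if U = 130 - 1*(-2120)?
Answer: 3769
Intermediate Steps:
U = 2250 (U = 130 + 2120 = 2250)
U + 1519 = 2250 + 1519 = 3769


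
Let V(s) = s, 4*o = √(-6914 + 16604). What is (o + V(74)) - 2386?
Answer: -2312 + √9690/4 ≈ -2287.4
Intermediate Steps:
o = √9690/4 (o = √(-6914 + 16604)/4 = √9690/4 ≈ 24.609)
(o + V(74)) - 2386 = (√9690/4 + 74) - 2386 = (74 + √9690/4) - 2386 = -2312 + √9690/4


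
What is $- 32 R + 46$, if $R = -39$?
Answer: $1294$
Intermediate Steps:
$- 32 R + 46 = \left(-32\right) \left(-39\right) + 46 = 1248 + 46 = 1294$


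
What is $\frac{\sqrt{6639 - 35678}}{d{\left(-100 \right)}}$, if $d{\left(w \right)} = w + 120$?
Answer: $\frac{i \sqrt{29039}}{20} \approx 8.5204 i$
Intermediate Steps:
$d{\left(w \right)} = 120 + w$
$\frac{\sqrt{6639 - 35678}}{d{\left(-100 \right)}} = \frac{\sqrt{6639 - 35678}}{120 - 100} = \frac{\sqrt{-29039}}{20} = i \sqrt{29039} \cdot \frac{1}{20} = \frac{i \sqrt{29039}}{20}$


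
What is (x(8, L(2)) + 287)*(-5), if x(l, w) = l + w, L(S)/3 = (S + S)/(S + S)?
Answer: -1490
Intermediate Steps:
L(S) = 3 (L(S) = 3*((S + S)/(S + S)) = 3*((2*S)/((2*S))) = 3*((2*S)*(1/(2*S))) = 3*1 = 3)
(x(8, L(2)) + 287)*(-5) = ((8 + 3) + 287)*(-5) = (11 + 287)*(-5) = 298*(-5) = -1490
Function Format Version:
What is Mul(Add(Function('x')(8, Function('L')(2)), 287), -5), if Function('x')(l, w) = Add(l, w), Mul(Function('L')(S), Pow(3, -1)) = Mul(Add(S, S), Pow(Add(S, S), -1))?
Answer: -1490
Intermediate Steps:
Function('L')(S) = 3 (Function('L')(S) = Mul(3, Mul(Add(S, S), Pow(Add(S, S), -1))) = Mul(3, Mul(Mul(2, S), Pow(Mul(2, S), -1))) = Mul(3, Mul(Mul(2, S), Mul(Rational(1, 2), Pow(S, -1)))) = Mul(3, 1) = 3)
Mul(Add(Function('x')(8, Function('L')(2)), 287), -5) = Mul(Add(Add(8, 3), 287), -5) = Mul(Add(11, 287), -5) = Mul(298, -5) = -1490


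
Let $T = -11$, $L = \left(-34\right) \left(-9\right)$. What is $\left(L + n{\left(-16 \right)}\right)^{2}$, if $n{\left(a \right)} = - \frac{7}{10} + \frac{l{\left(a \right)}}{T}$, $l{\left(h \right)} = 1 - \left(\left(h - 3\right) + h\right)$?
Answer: $\frac{1103767729}{12100} \approx 91221.0$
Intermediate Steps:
$L = 306$
$l{\left(h \right)} = 4 - 2 h$ ($l{\left(h \right)} = 1 - \left(\left(-3 + h\right) + h\right) = 1 - \left(-3 + 2 h\right) = 4 - 2 h$)
$n{\left(a \right)} = - \frac{117}{110} + \frac{2 a}{11}$ ($n{\left(a \right)} = - \frac{7}{10} + \frac{4 - 2 a}{-11} = \left(-7\right) \frac{1}{10} + \left(4 - 2 a\right) \left(- \frac{1}{11}\right) = - \frac{7}{10} + \left(- \frac{4}{11} + \frac{2 a}{11}\right) = - \frac{117}{110} + \frac{2 a}{11}$)
$\left(L + n{\left(-16 \right)}\right)^{2} = \left(306 + \left(- \frac{117}{110} + \frac{2}{11} \left(-16\right)\right)\right)^{2} = \left(306 - \frac{437}{110}\right)^{2} = \left(\frac{33223}{110}\right)^{2} = \frac{1103767729}{12100}$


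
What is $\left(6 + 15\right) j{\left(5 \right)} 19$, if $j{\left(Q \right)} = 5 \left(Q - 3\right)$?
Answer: $3990$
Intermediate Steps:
$j{\left(Q \right)} = -15 + 5 Q$ ($j{\left(Q \right)} = 5 \left(-3 + Q\right) = -15 + 5 Q$)
$\left(6 + 15\right) j{\left(5 \right)} 19 = \left(6 + 15\right) \left(-15 + 5 \cdot 5\right) 19 = 21 \left(-15 + 25\right) 19 = 21 \cdot 10 \cdot 19 = 210 \cdot 19 = 3990$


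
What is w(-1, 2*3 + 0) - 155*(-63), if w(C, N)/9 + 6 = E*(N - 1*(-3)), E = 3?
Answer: 9954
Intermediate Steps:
w(C, N) = 27 + 27*N (w(C, N) = -54 + 9*(3*(N - 1*(-3))) = -54 + 9*(3*(N + 3)) = -54 + 9*(3*(3 + N)) = -54 + 9*(9 + 3*N) = -54 + (81 + 27*N) = 27 + 27*N)
w(-1, 2*3 + 0) - 155*(-63) = (27 + 27*(2*3 + 0)) - 155*(-63) = (27 + 27*(6 + 0)) + 9765 = (27 + 27*6) + 9765 = (27 + 162) + 9765 = 189 + 9765 = 9954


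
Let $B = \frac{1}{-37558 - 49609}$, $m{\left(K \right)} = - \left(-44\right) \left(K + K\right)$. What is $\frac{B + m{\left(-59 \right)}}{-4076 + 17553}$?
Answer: $- \frac{452571065}{1174749659} \approx -0.38525$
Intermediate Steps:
$m{\left(K \right)} = 88 K$ ($m{\left(K \right)} = - \left(-44\right) 2 K = - \left(-88\right) K = 88 K$)
$B = - \frac{1}{87167}$ ($B = \frac{1}{-87167} = - \frac{1}{87167} \approx -1.1472 \cdot 10^{-5}$)
$\frac{B + m{\left(-59 \right)}}{-4076 + 17553} = \frac{- \frac{1}{87167} + 88 \left(-59\right)}{-4076 + 17553} = \frac{- \frac{1}{87167} - 5192}{13477} = \left(- \frac{452571065}{87167}\right) \frac{1}{13477} = - \frac{452571065}{1174749659}$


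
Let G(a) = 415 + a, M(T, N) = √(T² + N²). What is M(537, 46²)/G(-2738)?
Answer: -5*√190633/2323 ≈ -0.93977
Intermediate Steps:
M(T, N) = √(N² + T²)
M(537, 46²)/G(-2738) = √((46²)² + 537²)/(415 - 2738) = √(2116² + 288369)/(-2323) = √(4477456 + 288369)*(-1/2323) = √4765825*(-1/2323) = (5*√190633)*(-1/2323) = -5*√190633/2323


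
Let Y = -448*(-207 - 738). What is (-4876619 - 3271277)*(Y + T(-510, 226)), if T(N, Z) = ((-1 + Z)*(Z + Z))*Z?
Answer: -190722364493760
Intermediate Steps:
Y = 423360 (Y = -448*(-945) = 423360)
T(N, Z) = 2*Z²*(-1 + Z) (T(N, Z) = ((-1 + Z)*(2*Z))*Z = (2*Z*(-1 + Z))*Z = 2*Z²*(-1 + Z))
(-4876619 - 3271277)*(Y + T(-510, 226)) = (-4876619 - 3271277)*(423360 + 2*226²*(-1 + 226)) = -8147896*(423360 + 2*51076*225) = -8147896*(423360 + 22984200) = -8147896*23407560 = -190722364493760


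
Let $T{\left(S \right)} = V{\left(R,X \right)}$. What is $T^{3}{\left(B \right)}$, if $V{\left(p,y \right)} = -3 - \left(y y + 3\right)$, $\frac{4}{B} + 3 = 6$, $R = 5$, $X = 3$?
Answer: $-3375$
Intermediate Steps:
$B = \frac{4}{3}$ ($B = \frac{4}{-3 + 6} = \frac{4}{3} \approx 1.3333$)
$V{\left(p,y \right)} = -6 - y^{2}$ ($V{\left(p,y \right)} = -3 - \left(y^{2} + 3\right) = -3 - \left(3 + y^{2}\right) = -6 - y^{2}$)
$T{\left(S \right)} = -15$ ($T{\left(S \right)} = -6 - 3^{2} = -6 - 9 = -15$)
$T^{3}{\left(B \right)} = \left(-15\right)^{3} = -3375$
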